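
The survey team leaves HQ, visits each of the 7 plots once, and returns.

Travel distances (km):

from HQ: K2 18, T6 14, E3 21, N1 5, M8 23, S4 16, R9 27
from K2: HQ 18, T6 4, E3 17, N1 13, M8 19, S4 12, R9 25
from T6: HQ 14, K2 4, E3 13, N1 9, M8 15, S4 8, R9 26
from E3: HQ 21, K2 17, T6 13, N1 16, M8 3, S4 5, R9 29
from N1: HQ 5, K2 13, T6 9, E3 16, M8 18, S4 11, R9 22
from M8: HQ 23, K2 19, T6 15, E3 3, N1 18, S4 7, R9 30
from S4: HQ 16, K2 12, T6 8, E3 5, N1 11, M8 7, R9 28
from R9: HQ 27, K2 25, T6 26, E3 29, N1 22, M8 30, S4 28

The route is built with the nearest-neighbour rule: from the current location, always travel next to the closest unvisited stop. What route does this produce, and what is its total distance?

Total distance 95 km via the nearest-neighbour route HQ → N1 → T6 → K2 → S4 → E3 → M8 → R9 → HQ.

At HQ the remaining stops are N1 5, T6 14, S4 16, K2 18, E3 21, M8 23, R9 27; go to N1.
At N1 the remaining stops are T6 9, S4 11, K2 13, E3 16, M8 18, R9 22; go to T6.
At T6 the remaining stops are K2 4, S4 8, E3 13, M8 15, R9 26; go to K2.
At K2 the remaining stops are S4 12, E3 17, M8 19, R9 25; go to S4.
At S4 the remaining stops are E3 5, M8 7, R9 28; go to E3.
At E3 the remaining stops are M8 3, R9 29; go to M8.
At M8 the remaining stops are R9 30; go to R9.
Return R9→HQ: 27.
Total = 5 + 9 + 4 + 12 + 5 + 3 + 30 + 27 = 95.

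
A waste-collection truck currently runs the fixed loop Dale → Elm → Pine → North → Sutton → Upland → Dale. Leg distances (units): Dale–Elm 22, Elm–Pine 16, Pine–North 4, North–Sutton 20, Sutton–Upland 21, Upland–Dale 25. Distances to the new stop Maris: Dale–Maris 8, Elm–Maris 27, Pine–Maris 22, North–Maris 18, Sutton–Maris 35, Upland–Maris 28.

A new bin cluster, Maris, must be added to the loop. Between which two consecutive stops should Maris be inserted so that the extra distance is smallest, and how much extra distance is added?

+11 — insert Maris between Upland and Dale.

Insertion cost between consecutive stops i–j is d(i,Maris) + d(Maris,j) − d(i,j):
  between Dale and Elm: 8 + 27 − 22 = 13
  between Elm and Pine: 27 + 22 − 16 = 33
  between Pine and North: 22 + 18 − 4 = 36
  between North and Sutton: 18 + 35 − 20 = 33
  between Sutton and Upland: 35 + 28 − 21 = 42
  between Upland and Dale: 28 + 8 − 25 = 11
Cheapest insertion is between Upland and Dale, adding 11.
New total = 108 + 11 = 119.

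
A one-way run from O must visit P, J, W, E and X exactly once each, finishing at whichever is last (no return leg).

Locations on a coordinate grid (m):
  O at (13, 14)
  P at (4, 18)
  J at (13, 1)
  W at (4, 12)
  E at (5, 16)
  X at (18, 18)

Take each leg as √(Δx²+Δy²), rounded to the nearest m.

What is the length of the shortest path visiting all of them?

There are 5! = 120 possible orderings.
O - P - J - W - E - X: 10+19+14+4+13 = 60
O - P - J - W - X - E: 10+19+14+15+13 = 71
O - P - J - E - W - X: 10+19+17+4+15 = 65
O - P - J - E - X - W: 10+19+17+13+15 = 74
O - P - J - X - W - E: 10+19+18+15+4 = 66
O - P - J - X - E - W: 10+19+18+13+4 = 64
O - P - W - J - E - X: 10+6+14+17+13 = 60
O - P - W - J - X - E: 10+6+14+18+13 = 61
O - P - W - E - J - X: 10+6+4+17+18 = 55
O - P - W - E - X - J: 10+6+4+13+18 = 51
O - P - W - X - J - E: 10+6+15+18+17 = 66
O - P - W - X - E - J: 10+6+15+13+17 = 61
O - P - E - J - W - X: 10+2+17+14+15 = 58
O - P - E - J - X - W: 10+2+17+18+15 = 62
… (106 more)
O - X - P - E - W - J: 6+14+2+4+14 = 40  ← best
The minimum is 40.
One shortest path: O → X → P → E → W → J.

40 m — the minimum one-way total.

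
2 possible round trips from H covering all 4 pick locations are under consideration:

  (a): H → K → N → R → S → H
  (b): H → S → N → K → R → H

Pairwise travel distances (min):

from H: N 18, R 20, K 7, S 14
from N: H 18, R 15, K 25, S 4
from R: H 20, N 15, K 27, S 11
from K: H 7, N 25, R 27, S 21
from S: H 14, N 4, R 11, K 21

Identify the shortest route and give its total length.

Shortest is (a), total 72 min.

(a): 7 + 25 + 15 + 11 + 14 = 72
(b): 14 + 4 + 25 + 27 + 20 = 90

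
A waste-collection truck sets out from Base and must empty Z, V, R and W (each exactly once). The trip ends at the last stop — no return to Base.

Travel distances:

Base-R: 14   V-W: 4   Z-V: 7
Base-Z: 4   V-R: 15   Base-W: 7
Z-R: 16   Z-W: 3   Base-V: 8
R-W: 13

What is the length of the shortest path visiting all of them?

Minimum one-way distance = 26.

There are 4! = 24 possible orderings.
Base→Z→V→R→W: 4+7+15+13 = 39
Base→Z→V→W→R: 4+7+4+13 = 28
Base→Z→R→V→W: 4+16+15+4 = 39
Base→Z→R→W→V: 4+16+13+4 = 37
Base→Z→W→V→R: 4+3+4+15 = 26
Base→Z→W→R→V: 4+3+13+15 = 35
Base→V→Z→R→W: 8+7+16+13 = 44
Base→V→Z→W→R: 8+7+3+13 = 31
Base→V→R→Z→W: 8+15+16+3 = 42
Base→V→R→W→Z: 8+15+13+3 = 39
Base→V→W→Z→R: 8+4+3+16 = 31
Base→V→W→R→Z: 8+4+13+16 = 41
Base→R→Z→V→W: 14+16+7+4 = 41
Base→R→Z→W→V: 14+16+3+4 = 37
… (10 more)
The minimum is 26.
One shortest path: Base → Z → W → V → R.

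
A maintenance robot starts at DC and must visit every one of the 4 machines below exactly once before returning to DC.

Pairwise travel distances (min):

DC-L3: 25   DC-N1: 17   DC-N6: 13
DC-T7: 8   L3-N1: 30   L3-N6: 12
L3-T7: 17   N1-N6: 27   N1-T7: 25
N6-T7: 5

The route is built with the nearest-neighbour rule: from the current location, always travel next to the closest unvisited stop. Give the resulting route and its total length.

At DC the remaining stops are T7 8, N6 13, N1 17, L3 25; go to T7.
At T7 the remaining stops are N6 5, L3 17, N1 25; go to N6.
At N6 the remaining stops are L3 12, N1 27; go to L3.
At L3 the remaining stops are N1 30; go to N1.
Return N1→DC: 17.
Total = 8 + 5 + 12 + 30 + 17 = 72.

72 min along DC → T7 → N6 → L3 → N1 → DC.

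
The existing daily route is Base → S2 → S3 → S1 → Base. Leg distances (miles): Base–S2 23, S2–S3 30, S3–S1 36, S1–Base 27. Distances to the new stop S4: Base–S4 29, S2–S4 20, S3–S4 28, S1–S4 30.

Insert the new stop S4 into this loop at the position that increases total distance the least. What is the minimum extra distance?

Adding 18 miles by placing S4 on the S2–S3 leg.

Insertion cost between consecutive stops i–j is d(i,S4) + d(S4,j) − d(i,j):
  between Base and S2: 29 + 20 − 23 = 26
  between S2 and S3: 20 + 28 − 30 = 18
  between S3 and S1: 28 + 30 − 36 = 22
  between S1 and Base: 30 + 29 − 27 = 32
Cheapest insertion is between S2 and S3, adding 18.
New total = 116 + 18 = 134.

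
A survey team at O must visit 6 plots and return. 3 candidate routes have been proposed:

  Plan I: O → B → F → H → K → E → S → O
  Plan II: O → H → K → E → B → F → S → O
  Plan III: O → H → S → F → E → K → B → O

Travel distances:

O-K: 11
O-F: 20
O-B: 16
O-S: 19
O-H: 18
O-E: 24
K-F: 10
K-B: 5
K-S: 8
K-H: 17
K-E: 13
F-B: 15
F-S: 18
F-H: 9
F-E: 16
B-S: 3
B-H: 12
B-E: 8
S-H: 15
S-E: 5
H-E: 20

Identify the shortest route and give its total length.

94 — Plan I is the shortest.

Plan I: 16 + 15 + 9 + 17 + 13 + 5 + 19 = 94
Plan II: 18 + 17 + 13 + 8 + 15 + 18 + 19 = 108
Plan III: 18 + 15 + 18 + 16 + 13 + 5 + 16 = 101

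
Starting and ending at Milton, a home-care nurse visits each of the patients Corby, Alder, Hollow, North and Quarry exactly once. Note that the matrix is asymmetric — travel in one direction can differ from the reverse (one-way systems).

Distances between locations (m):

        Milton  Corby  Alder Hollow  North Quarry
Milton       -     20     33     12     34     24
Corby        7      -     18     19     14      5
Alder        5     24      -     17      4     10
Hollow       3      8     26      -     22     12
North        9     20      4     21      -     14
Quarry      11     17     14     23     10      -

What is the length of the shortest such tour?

Milton → Corby → Alder → Hollow → North → Quarry → Milton: 20+18+17+22+14+11 = 102
Milton → Corby → Alder → Hollow → Quarry → North → Milton: 20+18+17+12+10+9 = 86
Milton → Corby → Alder → North → Hollow → Quarry → Milton: 20+18+4+21+12+11 = 86
Milton → Corby → Alder → North → Quarry → Hollow → Milton: 20+18+4+14+23+3 = 82
Milton → Corby → Alder → Quarry → Hollow → North → Milton: 20+18+10+23+22+9 = 102
Milton → Corby → Alder → Quarry → North → Hollow → Milton: 20+18+10+10+21+3 = 82
Milton → Corby → Hollow → Alder → North → Quarry → Milton: 20+19+26+4+14+11 = 94
Milton → Corby → Hollow → Alder → Quarry → North → Milton: 20+19+26+10+10+9 = 94
Milton → Corby → Hollow → North → Alder → Quarry → Milton: 20+19+22+4+10+11 = 86
Milton → Corby → Hollow → North → Quarry → Alder → Milton: 20+19+22+14+14+5 = 94
Milton → Corby → Hollow → Quarry → Alder → North → Milton: 20+19+12+14+4+9 = 78
Milton → Corby → Hollow → Quarry → North → Alder → Milton: 20+19+12+10+4+5 = 70
Milton → Corby → North → Alder → Hollow → Quarry → Milton: 20+14+4+17+12+11 = 78
Milton → Corby → North → Alder → Quarry → Hollow → Milton: 20+14+4+10+23+3 = 74
… (106 more)
Milton → Hollow → Corby → Quarry → North → Alder → Milton: 12+8+5+10+4+5 = 44  ← best
The minimum is 44.
One optimal route: Milton → Hollow → Corby → Quarry → North → Alder → Milton.

Shortest round trip = 44 m.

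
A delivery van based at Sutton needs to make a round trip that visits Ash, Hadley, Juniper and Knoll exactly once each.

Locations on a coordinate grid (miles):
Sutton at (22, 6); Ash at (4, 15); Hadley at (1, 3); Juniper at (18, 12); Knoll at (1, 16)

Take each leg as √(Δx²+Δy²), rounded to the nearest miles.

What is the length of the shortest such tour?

Sutton - Ash - Hadley - Juniper - Knoll - Sutton: 20+12+19+17+23 = 91
Sutton - Ash - Hadley - Knoll - Juniper - Sutton: 20+12+13+17+7 = 69
Sutton - Ash - Juniper - Hadley - Knoll - Sutton: 20+14+19+13+23 = 89
Sutton - Ash - Juniper - Knoll - Hadley - Sutton: 20+14+17+13+21 = 85
Sutton - Ash - Knoll - Hadley - Juniper - Sutton: 20+3+13+19+7 = 62
Sutton - Ash - Knoll - Juniper - Hadley - Sutton: 20+3+17+19+21 = 80
Sutton - Hadley - Ash - Juniper - Knoll - Sutton: 21+12+14+17+23 = 87
Sutton - Hadley - Ash - Knoll - Juniper - Sutton: 21+12+3+17+7 = 60
Sutton - Hadley - Juniper - Ash - Knoll - Sutton: 21+19+14+3+23 = 80
Sutton - Hadley - Knoll - Ash - Juniper - Sutton: 21+13+3+14+7 = 58
Sutton - Juniper - Ash - Hadley - Knoll - Sutton: 7+14+12+13+23 = 69
Sutton - Juniper - Hadley - Ash - Knoll - Sutton: 7+19+12+3+23 = 64
The minimum is 58.
One optimal route: Sutton → Hadley → Knoll → Ash → Juniper → Sutton (or its reverse).

58 miles — the shortest possible round trip.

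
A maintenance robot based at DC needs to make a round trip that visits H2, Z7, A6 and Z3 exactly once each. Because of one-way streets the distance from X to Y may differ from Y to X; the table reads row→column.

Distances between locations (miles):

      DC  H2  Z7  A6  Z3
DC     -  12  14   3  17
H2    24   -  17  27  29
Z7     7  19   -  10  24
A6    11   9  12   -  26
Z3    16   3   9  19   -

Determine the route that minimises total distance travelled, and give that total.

56 miles — the shortest possible round trip.

DC - H2 - Z7 - A6 - Z3 - DC: 12+17+10+26+16 = 81
DC - H2 - Z7 - Z3 - A6 - DC: 12+17+24+19+11 = 83
DC - H2 - A6 - Z7 - Z3 - DC: 12+27+12+24+16 = 91
DC - H2 - A6 - Z3 - Z7 - DC: 12+27+26+9+7 = 81
DC - H2 - Z3 - Z7 - A6 - DC: 12+29+9+10+11 = 71
DC - H2 - Z3 - A6 - Z7 - DC: 12+29+19+12+7 = 79
DC - Z7 - H2 - A6 - Z3 - DC: 14+19+27+26+16 = 102
DC - Z7 - H2 - Z3 - A6 - DC: 14+19+29+19+11 = 92
DC - Z7 - A6 - H2 - Z3 - DC: 14+10+9+29+16 = 78
DC - Z7 - A6 - Z3 - H2 - DC: 14+10+26+3+24 = 77
DC - Z7 - Z3 - H2 - A6 - DC: 14+24+3+27+11 = 79
DC - Z7 - Z3 - A6 - H2 - DC: 14+24+19+9+24 = 90
DC - A6 - H2 - Z7 - Z3 - DC: 3+9+17+24+16 = 69
DC - A6 - H2 - Z3 - Z7 - DC: 3+9+29+9+7 = 57
… (10 more)
DC - A6 - Z3 - H2 - Z7 - DC: 3+26+3+17+7 = 56  ← best
The minimum is 56.
One optimal route: DC → A6 → Z3 → H2 → Z7 → DC.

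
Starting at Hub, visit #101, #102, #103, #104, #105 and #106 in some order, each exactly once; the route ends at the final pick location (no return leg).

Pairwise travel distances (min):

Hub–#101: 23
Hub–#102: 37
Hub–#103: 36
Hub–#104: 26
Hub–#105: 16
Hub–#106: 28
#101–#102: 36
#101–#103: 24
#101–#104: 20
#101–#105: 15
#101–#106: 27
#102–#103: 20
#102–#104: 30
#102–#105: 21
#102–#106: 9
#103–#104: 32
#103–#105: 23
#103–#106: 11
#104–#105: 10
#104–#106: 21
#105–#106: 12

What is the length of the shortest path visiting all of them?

Minimum one-way distance = 90 min.

There are 6! = 720 possible orderings.
Hub → #101 → #102 → #103 → #104 → #105 → #106: 23+36+20+32+10+12 = 133
Hub → #101 → #102 → #103 → #104 → #106 → #105: 23+36+20+32+21+12 = 144
Hub → #101 → #102 → #103 → #105 → #104 → #106: 23+36+20+23+10+21 = 133
Hub → #101 → #102 → #103 → #105 → #106 → #104: 23+36+20+23+12+21 = 135
Hub → #101 → #102 → #103 → #106 → #104 → #105: 23+36+20+11+21+10 = 121
Hub → #101 → #102 → #103 → #106 → #105 → #104: 23+36+20+11+12+10 = 112
Hub → #101 → #102 → #104 → #103 → #105 → #106: 23+36+30+32+23+12 = 156
Hub → #101 → #102 → #104 → #103 → #106 → #105: 23+36+30+32+11+12 = 144
… (712 more)
Hub → #105 → #104 → #101 → #103 → #106 → #102: 16+10+20+24+11+9 = 90  ← best
The minimum is 90.
One shortest path: Hub → #105 → #104 → #101 → #103 → #106 → #102.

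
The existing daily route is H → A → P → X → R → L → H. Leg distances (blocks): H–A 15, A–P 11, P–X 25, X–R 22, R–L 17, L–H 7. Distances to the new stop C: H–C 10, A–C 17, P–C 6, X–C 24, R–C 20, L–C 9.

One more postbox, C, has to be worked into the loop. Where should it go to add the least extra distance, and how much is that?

Insertion cost between consecutive stops i–j is d(i,C) + d(C,j) − d(i,j):
  between H and A: 10 + 17 − 15 = 12
  between A and P: 17 + 6 − 11 = 12
  between P and X: 6 + 24 − 25 = 5
  between X and R: 24 + 20 − 22 = 22
  between R and L: 20 + 9 − 17 = 12
  between L and H: 9 + 10 − 7 = 12
Cheapest insertion is between P and X, adding 5.
New total = 97 + 5 = 102.

Minimum extra distance: 5 blocks, inserting C between P and X.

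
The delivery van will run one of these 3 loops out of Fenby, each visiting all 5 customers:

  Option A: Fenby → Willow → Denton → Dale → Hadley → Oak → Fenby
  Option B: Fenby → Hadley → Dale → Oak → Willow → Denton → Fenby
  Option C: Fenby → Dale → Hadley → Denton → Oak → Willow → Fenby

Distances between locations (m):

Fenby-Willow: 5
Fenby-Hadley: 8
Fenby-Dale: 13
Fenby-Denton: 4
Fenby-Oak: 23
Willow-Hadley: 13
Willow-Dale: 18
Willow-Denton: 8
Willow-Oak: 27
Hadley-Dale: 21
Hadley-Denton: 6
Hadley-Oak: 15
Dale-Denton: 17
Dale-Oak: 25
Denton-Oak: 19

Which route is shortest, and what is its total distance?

Shortest is Option A, total 89 m.

Option A: 5 + 8 + 17 + 21 + 15 + 23 = 89
Option B: 8 + 21 + 25 + 27 + 8 + 4 = 93
Option C: 13 + 21 + 6 + 19 + 27 + 5 = 91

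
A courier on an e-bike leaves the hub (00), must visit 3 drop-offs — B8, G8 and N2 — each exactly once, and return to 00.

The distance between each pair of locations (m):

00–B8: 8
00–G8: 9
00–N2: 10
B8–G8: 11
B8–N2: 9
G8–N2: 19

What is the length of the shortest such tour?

With 3 stops there are 3!/2 = 3 distinct round trips (a route and its reverse cost the same).
00→B8→G8→N2→00: 8+11+19+10 = 48
00→B8→N2→G8→00: 8+9+19+9 = 45
00→G8→B8→N2→00: 9+11+9+10 = 39
The minimum is 39.
One optimal route: 00 → G8 → B8 → N2 → 00 (or its reverse).

Shortest round trip = 39 m.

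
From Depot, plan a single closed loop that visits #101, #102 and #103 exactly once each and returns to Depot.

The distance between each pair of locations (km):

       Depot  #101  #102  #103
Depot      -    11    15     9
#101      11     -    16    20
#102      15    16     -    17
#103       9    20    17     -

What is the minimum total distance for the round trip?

With 3 stops there are 3!/2 = 3 distinct round trips (a route and its reverse cost the same).
Depot - #101 - #102 - #103 - Depot: 11+16+17+9 = 53
Depot - #101 - #103 - #102 - Depot: 11+20+17+15 = 63
Depot - #102 - #101 - #103 - Depot: 15+16+20+9 = 60
The minimum is 53.
One optimal route: Depot → #101 → #102 → #103 → Depot (or its reverse).

Shortest round trip = 53 km.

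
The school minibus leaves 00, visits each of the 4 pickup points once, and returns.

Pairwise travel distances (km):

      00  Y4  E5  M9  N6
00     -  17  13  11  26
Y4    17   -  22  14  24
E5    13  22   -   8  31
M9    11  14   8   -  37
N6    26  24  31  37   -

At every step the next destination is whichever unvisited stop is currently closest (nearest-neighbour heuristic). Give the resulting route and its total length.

00 → [M9:11 / E5:13 / Y4:17 / N6:26] → M9 (11)
M9 → [E5:8 / Y4:14 / N6:37] → E5 (8)
E5 → [Y4:22 / N6:31] → Y4 (22)
Y4 → [N6:24] → N6 (24)
Return N6→00: 26.
Total = 11 + 8 + 22 + 24 + 26 = 91.

Total distance 91 km via the nearest-neighbour route 00 → M9 → E5 → Y4 → N6 → 00.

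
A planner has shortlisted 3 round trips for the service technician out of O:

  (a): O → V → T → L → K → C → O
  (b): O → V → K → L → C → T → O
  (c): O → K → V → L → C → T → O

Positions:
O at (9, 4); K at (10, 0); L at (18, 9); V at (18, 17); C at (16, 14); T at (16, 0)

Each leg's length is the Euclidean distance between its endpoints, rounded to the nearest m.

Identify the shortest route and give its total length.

58 m — (c) is the shortest.

(a): 16 + 17 + 9 + 12 + 15 + 12 = 81
(b): 16 + 19 + 12 + 5 + 14 + 8 = 74
(c): 4 + 19 + 8 + 5 + 14 + 8 = 58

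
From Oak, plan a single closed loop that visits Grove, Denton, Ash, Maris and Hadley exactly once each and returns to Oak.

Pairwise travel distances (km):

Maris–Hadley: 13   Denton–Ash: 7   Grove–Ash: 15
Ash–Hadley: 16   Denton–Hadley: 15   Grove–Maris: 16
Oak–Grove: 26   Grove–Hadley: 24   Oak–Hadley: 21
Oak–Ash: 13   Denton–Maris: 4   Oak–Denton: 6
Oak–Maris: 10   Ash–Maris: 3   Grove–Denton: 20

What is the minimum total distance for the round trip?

Shortest round trip = 73 km.

With 5 stops there are 5!/2 = 60 distinct round trips (a route and its reverse cost the same).
Oak→Grove→Denton→Ash→Maris→Hadley→Oak: 26+20+7+3+13+21 = 90
Oak→Grove→Denton→Ash→Hadley→Maris→Oak: 26+20+7+16+13+10 = 92
Oak→Grove→Denton→Maris→Ash→Hadley→Oak: 26+20+4+3+16+21 = 90
Oak→Grove→Denton→Maris→Hadley→Ash→Oak: 26+20+4+13+16+13 = 92
Oak→Grove→Denton→Hadley→Ash→Maris→Oak: 26+20+15+16+3+10 = 90
Oak→Grove→Denton→Hadley→Maris→Ash→Oak: 26+20+15+13+3+13 = 90
Oak→Grove→Ash→Denton→Maris→Hadley→Oak: 26+15+7+4+13+21 = 86
Oak→Grove→Ash→Denton→Hadley→Maris→Oak: 26+15+7+15+13+10 = 86
Oak→Grove→Ash→Maris→Denton→Hadley→Oak: 26+15+3+4+15+21 = 84
Oak→Grove→Ash→Maris→Hadley→Denton→Oak: 26+15+3+13+15+6 = 78
Oak→Grove→Ash→Hadley→Denton→Maris→Oak: 26+15+16+15+4+10 = 86
Oak→Grove→Ash→Hadley→Maris→Denton→Oak: 26+15+16+13+4+6 = 80
Oak→Grove→Maris→Denton→Ash→Hadley→Oak: 26+16+4+7+16+21 = 90
Oak→Grove→Maris→Denton→Hadley→Ash→Oak: 26+16+4+15+16+13 = 90
… (46 more)
Oak→Denton→Maris→Ash→Grove→Hadley→Oak: 6+4+3+15+24+21 = 73  ← best
The minimum is 73.
One optimal route: Oak → Denton → Maris → Ash → Grove → Hadley → Oak (or its reverse).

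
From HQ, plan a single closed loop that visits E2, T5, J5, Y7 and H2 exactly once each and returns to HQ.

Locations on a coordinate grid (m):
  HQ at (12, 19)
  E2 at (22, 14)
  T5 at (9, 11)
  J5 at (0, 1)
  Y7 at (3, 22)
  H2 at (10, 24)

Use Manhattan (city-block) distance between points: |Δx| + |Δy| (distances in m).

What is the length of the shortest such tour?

Minimum total distance: 90 m.

HQ → E2 → T5 → J5 → Y7 → H2 → HQ: 15+16+19+24+9+7 = 90
HQ → E2 → T5 → J5 → H2 → Y7 → HQ: 15+16+19+33+9+12 = 104
HQ → E2 → T5 → Y7 → J5 → H2 → HQ: 15+16+17+24+33+7 = 112
HQ → E2 → T5 → Y7 → H2 → J5 → HQ: 15+16+17+9+33+30 = 120
HQ → E2 → T5 → H2 → J5 → Y7 → HQ: 15+16+14+33+24+12 = 114
HQ → E2 → T5 → H2 → Y7 → J5 → HQ: 15+16+14+9+24+30 = 108
HQ → E2 → J5 → T5 → Y7 → H2 → HQ: 15+35+19+17+9+7 = 102
HQ → E2 → J5 → T5 → H2 → Y7 → HQ: 15+35+19+14+9+12 = 104
HQ → E2 → J5 → Y7 → T5 → H2 → HQ: 15+35+24+17+14+7 = 112
HQ → E2 → J5 → Y7 → H2 → T5 → HQ: 15+35+24+9+14+11 = 108
HQ → E2 → J5 → H2 → T5 → Y7 → HQ: 15+35+33+14+17+12 = 126
HQ → E2 → J5 → H2 → Y7 → T5 → HQ: 15+35+33+9+17+11 = 120
HQ → E2 → Y7 → T5 → J5 → H2 → HQ: 15+27+17+19+33+7 = 118
HQ → E2 → Y7 → T5 → H2 → J5 → HQ: 15+27+17+14+33+30 = 136
… (46 more)
The minimum is 90.
One optimal route: HQ → E2 → T5 → J5 → Y7 → H2 → HQ (or its reverse).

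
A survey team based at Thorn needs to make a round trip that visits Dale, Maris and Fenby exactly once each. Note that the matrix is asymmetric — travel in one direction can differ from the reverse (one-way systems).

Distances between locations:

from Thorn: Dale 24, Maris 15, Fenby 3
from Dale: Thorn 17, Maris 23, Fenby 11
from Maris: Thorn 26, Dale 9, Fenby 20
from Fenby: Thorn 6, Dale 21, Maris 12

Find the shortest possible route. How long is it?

Thorn-Dale-Maris-Fenby-Thorn: 24+23+20+6 = 73
Thorn-Dale-Fenby-Maris-Thorn: 24+11+12+26 = 73
Thorn-Maris-Dale-Fenby-Thorn: 15+9+11+6 = 41
Thorn-Maris-Fenby-Dale-Thorn: 15+20+21+17 = 73
Thorn-Fenby-Dale-Maris-Thorn: 3+21+23+26 = 73
Thorn-Fenby-Maris-Dale-Thorn: 3+12+9+17 = 41
The minimum is 41.
One optimal route: Thorn → Maris → Dale → Fenby → Thorn.

41 — the shortest possible round trip.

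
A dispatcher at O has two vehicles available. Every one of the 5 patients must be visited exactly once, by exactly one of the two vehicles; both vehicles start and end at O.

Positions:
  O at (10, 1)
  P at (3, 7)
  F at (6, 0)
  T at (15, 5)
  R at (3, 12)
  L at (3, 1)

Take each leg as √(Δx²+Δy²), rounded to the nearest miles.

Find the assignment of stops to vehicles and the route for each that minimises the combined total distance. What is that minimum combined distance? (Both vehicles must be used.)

There are 2^4 − 1 = 15 ways to divide the 5 stops into two non-empty groups. For each, the best each vehicle can do is its own shortest tour through its group:
  {P} + {F, T, R, L}: 18 + 38 = 56
  {F} + {P, T, R, L}: 8 + 38 = 46
  {P, F} + {T, R, L}: 21 + 38 = 59
  {T} + {P, F, R, L}: 12 + 31 = 43
  {P, T} + {F, R, L}: 27 + 31 = 58
  {F, T} + {P, R, L}: 20 + 31 = 51
  … (15 splits in total)
Best: vehicle 1 O → T → O = 12; vehicle 2 O → F → L → P → R → O = 31; combined 43.

Minimum combined distance: 43 miles.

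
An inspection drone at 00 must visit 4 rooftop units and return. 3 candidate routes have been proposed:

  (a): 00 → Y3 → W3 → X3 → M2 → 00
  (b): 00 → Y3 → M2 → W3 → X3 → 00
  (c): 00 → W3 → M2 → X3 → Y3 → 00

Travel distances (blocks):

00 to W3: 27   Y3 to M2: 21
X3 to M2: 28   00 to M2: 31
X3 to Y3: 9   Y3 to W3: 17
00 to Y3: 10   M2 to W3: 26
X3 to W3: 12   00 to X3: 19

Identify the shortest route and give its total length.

(a): 10 + 17 + 12 + 28 + 31 = 98
(b): 10 + 21 + 26 + 12 + 19 = 88
(c): 27 + 26 + 28 + 9 + 10 = 100

88 blocks — (b) is the shortest.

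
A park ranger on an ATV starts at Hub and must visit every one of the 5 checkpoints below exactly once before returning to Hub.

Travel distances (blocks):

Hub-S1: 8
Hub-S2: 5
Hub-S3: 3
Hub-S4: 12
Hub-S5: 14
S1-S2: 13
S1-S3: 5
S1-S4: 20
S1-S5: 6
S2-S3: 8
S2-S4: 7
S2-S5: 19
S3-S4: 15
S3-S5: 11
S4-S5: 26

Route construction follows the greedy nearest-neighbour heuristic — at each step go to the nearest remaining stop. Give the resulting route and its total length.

Nearest-neighbour total = 52 blocks; route Hub → S3 → S1 → S5 → S2 → S4 → Hub.

Hub → [S3:3 / S2:5 / S1:8 / S4:12 / S5:14] → S3 (3)
S3 → [S1:5 / S2:8 / S5:11 / S4:15] → S1 (5)
S1 → [S5:6 / S2:13 / S4:20] → S5 (6)
S5 → [S2:19 / S4:26] → S2 (19)
S2 → [S4:7] → S4 (7)
Return S4→Hub: 12.
Total = 3 + 5 + 6 + 19 + 7 + 12 = 52.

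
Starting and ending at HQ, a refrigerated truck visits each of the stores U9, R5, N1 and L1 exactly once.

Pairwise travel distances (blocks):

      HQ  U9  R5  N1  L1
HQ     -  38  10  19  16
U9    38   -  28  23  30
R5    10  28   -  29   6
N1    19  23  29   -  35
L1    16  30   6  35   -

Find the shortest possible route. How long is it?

With 4 stops there are 4!/2 = 12 distinct round trips (a route and its reverse cost the same).
HQ→U9→R5→N1→L1→HQ: 38+28+29+35+16 = 146
HQ→U9→R5→L1→N1→HQ: 38+28+6+35+19 = 126
HQ→U9→N1→R5→L1→HQ: 38+23+29+6+16 = 112
HQ→U9→N1→L1→R5→HQ: 38+23+35+6+10 = 112
HQ→U9→L1→R5→N1→HQ: 38+30+6+29+19 = 122
HQ→U9→L1→N1→R5→HQ: 38+30+35+29+10 = 142
HQ→R5→U9→N1→L1→HQ: 10+28+23+35+16 = 112
HQ→R5→U9→L1→N1→HQ: 10+28+30+35+19 = 122
HQ→R5→N1→U9→L1→HQ: 10+29+23+30+16 = 108
HQ→R5→L1→U9→N1→HQ: 10+6+30+23+19 = 88
HQ→N1→U9→R5→L1→HQ: 19+23+28+6+16 = 92
HQ→N1→R5→U9→L1→HQ: 19+29+28+30+16 = 122
The minimum is 88.
One optimal route: HQ → R5 → L1 → U9 → N1 → HQ (or its reverse).

88 blocks — the shortest possible round trip.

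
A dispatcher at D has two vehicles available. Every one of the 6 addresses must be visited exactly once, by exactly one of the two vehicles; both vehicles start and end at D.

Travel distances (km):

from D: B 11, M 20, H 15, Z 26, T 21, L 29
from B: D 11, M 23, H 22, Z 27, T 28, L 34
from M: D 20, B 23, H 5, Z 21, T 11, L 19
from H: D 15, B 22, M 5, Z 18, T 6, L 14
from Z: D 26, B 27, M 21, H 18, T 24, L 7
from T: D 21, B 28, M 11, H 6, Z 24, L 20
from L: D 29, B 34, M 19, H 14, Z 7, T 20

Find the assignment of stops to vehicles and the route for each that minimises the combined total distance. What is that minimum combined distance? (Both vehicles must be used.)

Check every non-empty split of the stops between the two vehicles; for each half take its own optimal tour:
  {B} + {M, H, Z, T, L}: 22 + 84 = 106
  {M} + {B, H, Z, T, L}: 40 + 86 = 126
  {B, M} + {H, Z, T, L}: 54 + 74 = 128
  {H} + {B, M, Z, T, L}: 30 + 96 = 126
  {B, H} + {M, Z, T, L}: 48 + 84 = 132
  {M, H} + {B, Z, T, L}: 40 + 86 = 126
  … (31 splits in total)
Best: vehicle 1 D → B → D = 22; vehicle 2 D → M → H → T → L → Z → D = 84; combined 106.

Minimum combined distance: 106 km.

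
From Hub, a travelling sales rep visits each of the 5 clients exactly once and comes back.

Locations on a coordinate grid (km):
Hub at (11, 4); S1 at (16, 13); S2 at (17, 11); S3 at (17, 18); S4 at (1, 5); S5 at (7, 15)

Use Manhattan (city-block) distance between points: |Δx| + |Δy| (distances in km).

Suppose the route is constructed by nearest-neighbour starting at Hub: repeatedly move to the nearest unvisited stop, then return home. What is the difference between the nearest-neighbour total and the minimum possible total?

From Hub: S4=11, S2=13, S1=14, S5=15, S3=20 → choose S4 (11).
From S4: S5=16, S2=22, S1=23, S3=29 → choose S5 (16).
From S5: S1=11, S3=13, S2=14 → choose S1 (11).
From S1: S2=3, S3=6 → choose S2 (3).
From S2: S3=7 → choose S3 (7).
NN route Hub → S4 → S5 → S1 → S2 → S3 → Hub costs 68.
Optimal: Hub → S2 → S1 → S3 → S5 → S4 → Hub costs 62 (by enumerating all 60 distinct tours).
Excess = 68 − 62 = 6.

Excess over optimum: 6 km.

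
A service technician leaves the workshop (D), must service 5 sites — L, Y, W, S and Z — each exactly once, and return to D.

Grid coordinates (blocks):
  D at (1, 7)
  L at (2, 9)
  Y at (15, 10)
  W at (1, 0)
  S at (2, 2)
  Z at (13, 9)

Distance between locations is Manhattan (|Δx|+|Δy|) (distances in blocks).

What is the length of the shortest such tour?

With 5 stops there are 5!/2 = 60 distinct round trips (a route and its reverse cost the same).
D→L→Y→W→S→Z→D: 3+14+24+3+18+14 = 76
D→L→Y→W→Z→S→D: 3+14+24+21+18+6 = 86
D→L→Y→S→W→Z→D: 3+14+21+3+21+14 = 76
D→L→Y→S→Z→W→D: 3+14+21+18+21+7 = 84
D→L→Y→Z→W→S→D: 3+14+3+21+3+6 = 50
D→L→Y→Z→S→W→D: 3+14+3+18+3+7 = 48
D→L→W→Y→S→Z→D: 3+10+24+21+18+14 = 90
D→L→W→Y→Z→S→D: 3+10+24+3+18+6 = 64
D→L→W→S→Y→Z→D: 3+10+3+21+3+14 = 54
D→L→W→S→Z→Y→D: 3+10+3+18+3+17 = 54
D→L→W→Z→Y→S→D: 3+10+21+3+21+6 = 64
D→L→W→Z→S→Y→D: 3+10+21+18+21+17 = 90
D→L→S→Y→W→Z→D: 3+7+21+24+21+14 = 90
D→L→S→Y→Z→W→D: 3+7+21+3+21+7 = 62
… (46 more)
The minimum is 48.
One optimal route: D → L → Y → Z → S → W → D (or its reverse).

48 blocks — the shortest possible round trip.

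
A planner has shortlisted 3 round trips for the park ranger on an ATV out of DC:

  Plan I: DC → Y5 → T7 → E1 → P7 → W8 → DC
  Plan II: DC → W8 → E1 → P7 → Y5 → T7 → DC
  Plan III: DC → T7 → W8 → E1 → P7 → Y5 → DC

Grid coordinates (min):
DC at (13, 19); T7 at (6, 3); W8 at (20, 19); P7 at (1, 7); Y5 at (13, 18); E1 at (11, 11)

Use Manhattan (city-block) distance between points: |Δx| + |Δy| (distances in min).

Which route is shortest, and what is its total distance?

Plan I: 1 + 22 + 13 + 14 + 31 + 7 = 88
Plan II: 7 + 17 + 14 + 23 + 22 + 23 = 106
Plan III: 23 + 30 + 17 + 14 + 23 + 1 = 108

88 min — Plan I is the shortest.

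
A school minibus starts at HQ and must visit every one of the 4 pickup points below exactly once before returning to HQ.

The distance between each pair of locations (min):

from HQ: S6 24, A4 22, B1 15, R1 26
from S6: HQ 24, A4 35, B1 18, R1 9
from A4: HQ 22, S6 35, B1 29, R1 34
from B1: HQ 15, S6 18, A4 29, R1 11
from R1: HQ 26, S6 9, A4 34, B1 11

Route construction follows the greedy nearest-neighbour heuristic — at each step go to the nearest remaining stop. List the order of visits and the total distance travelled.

HQ → [B1:15 / A4:22 / S6:24 / R1:26] → B1 (15)
B1 → [R1:11 / S6:18 / A4:29] → R1 (11)
R1 → [S6:9 / A4:34] → S6 (9)
S6 → [A4:35] → A4 (35)
Return A4→HQ: 22.
Total = 15 + 11 + 9 + 35 + 22 = 92.

92 min along HQ → B1 → R1 → S6 → A4 → HQ.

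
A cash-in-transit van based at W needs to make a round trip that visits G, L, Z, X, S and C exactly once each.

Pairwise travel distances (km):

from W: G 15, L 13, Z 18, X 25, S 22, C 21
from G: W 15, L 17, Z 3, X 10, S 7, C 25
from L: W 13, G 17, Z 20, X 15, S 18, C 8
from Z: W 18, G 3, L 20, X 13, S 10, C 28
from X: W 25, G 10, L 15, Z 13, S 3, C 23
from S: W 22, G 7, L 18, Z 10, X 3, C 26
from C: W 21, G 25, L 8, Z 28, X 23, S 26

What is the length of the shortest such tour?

75 km — the shortest possible round trip.

There are 360 distinct closed tours to check (reversals are equivalent).
W - G - L - Z - X - S - C - W: 15+17+20+13+3+26+21 = 115
W - G - L - Z - X - C - S - W: 15+17+20+13+23+26+22 = 136
W - G - L - Z - S - X - C - W: 15+17+20+10+3+23+21 = 109
W - G - L - Z - S - C - X - W: 15+17+20+10+26+23+25 = 136
W - G - L - Z - C - X - S - W: 15+17+20+28+23+3+22 = 128
W - G - L - Z - C - S - X - W: 15+17+20+28+26+3+25 = 134
W - G - L - X - Z - S - C - W: 15+17+15+13+10+26+21 = 117
W - G - L - X - Z - C - S - W: 15+17+15+13+28+26+22 = 136
… (352 more)
W - G - Z - S - X - L - C - W: 15+3+10+3+15+8+21 = 75  ← best
The minimum is 75.
One optimal route: W → G → Z → S → X → L → C → W (or its reverse).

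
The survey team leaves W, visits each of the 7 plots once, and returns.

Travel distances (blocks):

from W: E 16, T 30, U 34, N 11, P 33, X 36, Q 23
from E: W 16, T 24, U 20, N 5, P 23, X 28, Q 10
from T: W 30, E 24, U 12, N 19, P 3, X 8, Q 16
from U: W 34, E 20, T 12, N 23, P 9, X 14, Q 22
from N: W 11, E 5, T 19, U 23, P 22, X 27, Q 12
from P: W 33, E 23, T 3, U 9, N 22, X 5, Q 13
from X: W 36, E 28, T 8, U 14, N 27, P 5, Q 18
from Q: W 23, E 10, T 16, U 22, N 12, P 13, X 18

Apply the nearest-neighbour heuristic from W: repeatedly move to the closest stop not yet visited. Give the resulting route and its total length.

From W: distances to unvisited — N=11, E=16, Q=23, T=30, P=33, U=34, X=36. Nearest is N (11).
From N: distances to unvisited — E=5, Q=12, T=19, P=22, U=23, X=27. Nearest is E (5).
From E: distances to unvisited — Q=10, U=20, P=23, T=24, X=28. Nearest is Q (10).
From Q: distances to unvisited — P=13, T=16, X=18, U=22. Nearest is P (13).
From P: distances to unvisited — T=3, X=5, U=9. Nearest is T (3).
From T: distances to unvisited — X=8, U=12. Nearest is X (8).
From X: distances to unvisited — U=14. Nearest is U (14).
Return U→W: 34.
Total = 11 + 5 + 10 + 13 + 3 + 8 + 14 + 34 = 98.

Nearest-neighbour total = 98 blocks; route W → N → E → Q → P → T → X → U → W.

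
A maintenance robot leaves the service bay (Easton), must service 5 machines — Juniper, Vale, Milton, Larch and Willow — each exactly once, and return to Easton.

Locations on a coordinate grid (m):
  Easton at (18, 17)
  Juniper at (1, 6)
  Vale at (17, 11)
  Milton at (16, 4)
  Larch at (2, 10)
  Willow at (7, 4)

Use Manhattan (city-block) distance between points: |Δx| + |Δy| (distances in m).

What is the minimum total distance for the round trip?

Easton - Juniper - Vale - Milton - Larch - Willow - Easton: 28+21+8+20+11+24 = 112
Easton - Juniper - Vale - Milton - Willow - Larch - Easton: 28+21+8+9+11+23 = 100
Easton - Juniper - Vale - Larch - Milton - Willow - Easton: 28+21+16+20+9+24 = 118
Easton - Juniper - Vale - Larch - Willow - Milton - Easton: 28+21+16+11+9+15 = 100
Easton - Juniper - Vale - Willow - Milton - Larch - Easton: 28+21+17+9+20+23 = 118
Easton - Juniper - Vale - Willow - Larch - Milton - Easton: 28+21+17+11+20+15 = 112
Easton - Juniper - Milton - Vale - Larch - Willow - Easton: 28+17+8+16+11+24 = 104
Easton - Juniper - Milton - Vale - Willow - Larch - Easton: 28+17+8+17+11+23 = 104
Easton - Juniper - Milton - Larch - Vale - Willow - Easton: 28+17+20+16+17+24 = 122
Easton - Juniper - Milton - Larch - Willow - Vale - Easton: 28+17+20+11+17+7 = 100
Easton - Juniper - Milton - Willow - Vale - Larch - Easton: 28+17+9+17+16+23 = 110
Easton - Juniper - Milton - Willow - Larch - Vale - Easton: 28+17+9+11+16+7 = 88
Easton - Juniper - Larch - Vale - Milton - Willow - Easton: 28+5+16+8+9+24 = 90
Easton - Juniper - Larch - Vale - Willow - Milton - Easton: 28+5+16+17+9+15 = 90
… (46 more)
Easton - Vale - Milton - Willow - Juniper - Larch - Easton: 7+8+9+8+5+23 = 60  ← best
The minimum is 60.
One optimal route: Easton → Vale → Milton → Willow → Juniper → Larch → Easton (or its reverse).

60 m — the shortest possible round trip.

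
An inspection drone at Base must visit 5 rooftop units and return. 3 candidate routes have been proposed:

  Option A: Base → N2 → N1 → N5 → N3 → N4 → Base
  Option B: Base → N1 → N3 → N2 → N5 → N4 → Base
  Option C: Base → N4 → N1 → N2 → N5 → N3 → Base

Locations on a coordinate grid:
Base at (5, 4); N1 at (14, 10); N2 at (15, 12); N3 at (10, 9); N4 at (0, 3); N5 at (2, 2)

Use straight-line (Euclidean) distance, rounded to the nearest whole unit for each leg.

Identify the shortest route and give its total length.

44 — Option B is the shortest.

Option A: 13 + 2 + 14 + 11 + 12 + 5 = 57
Option B: 11 + 4 + 6 + 16 + 2 + 5 = 44
Option C: 5 + 16 + 2 + 16 + 11 + 7 = 57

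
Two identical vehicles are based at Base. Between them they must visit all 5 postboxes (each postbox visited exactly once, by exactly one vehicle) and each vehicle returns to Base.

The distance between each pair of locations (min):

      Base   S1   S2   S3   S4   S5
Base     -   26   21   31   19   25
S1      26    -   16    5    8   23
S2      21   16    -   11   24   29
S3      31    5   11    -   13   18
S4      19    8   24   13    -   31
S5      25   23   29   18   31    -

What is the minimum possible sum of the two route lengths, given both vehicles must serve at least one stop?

Minimum combined distance: 114 min.

There are 2^4 − 1 = 15 ways to divide the 5 stops into two non-empty groups. For each, the best each vehicle can do is its own shortest tour through its group:
  {S1} + {S2, S3, S4, S5}: 52 + 97 = 149
  {S2} + {S1, S3, S4, S5}: 42 + 75 = 117
  {S1, S2} + {S3, S4, S5}: 63 + 75 = 138
  {S3} + {S1, S2, S4, S5}: 62 + 97 = 159
  {S1, S3} + {S2, S4, S5}: 62 + 97 = 159
  {S2, S3} + {S1, S4, S5}: 63 + 75 = 138
  … (15 splits in total)
  {S1, S2, S3, S4} + {S5}: 64 + 50 = 114  ← best
Best: vehicle 1 Base → S2 → S3 → S1 → S4 → Base = 64; vehicle 2 Base → S5 → Base = 50; combined 114.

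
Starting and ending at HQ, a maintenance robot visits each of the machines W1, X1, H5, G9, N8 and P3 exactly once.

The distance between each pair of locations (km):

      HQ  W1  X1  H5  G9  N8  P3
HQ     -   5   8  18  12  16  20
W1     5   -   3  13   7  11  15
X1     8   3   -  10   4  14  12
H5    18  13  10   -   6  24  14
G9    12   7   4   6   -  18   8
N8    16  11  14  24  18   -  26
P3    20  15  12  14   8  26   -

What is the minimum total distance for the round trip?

Shortest round trip = 74 km.

There are 360 distinct closed tours to check (reversals are equivalent).
HQ → W1 → X1 → H5 → G9 → N8 → P3 → HQ: 5+3+10+6+18+26+20 = 88
HQ → W1 → X1 → H5 → G9 → P3 → N8 → HQ: 5+3+10+6+8+26+16 = 74
HQ → W1 → X1 → H5 → N8 → G9 → P3 → HQ: 5+3+10+24+18+8+20 = 88
HQ → W1 → X1 → H5 → N8 → P3 → G9 → HQ: 5+3+10+24+26+8+12 = 88
HQ → W1 → X1 → H5 → P3 → G9 → N8 → HQ: 5+3+10+14+8+18+16 = 74
HQ → W1 → X1 → H5 → P3 → N8 → G9 → HQ: 5+3+10+14+26+18+12 = 88
HQ → W1 → X1 → G9 → H5 → N8 → P3 → HQ: 5+3+4+6+24+26+20 = 88
HQ → W1 → X1 → G9 → H5 → P3 → N8 → HQ: 5+3+4+6+14+26+16 = 74
… (352 more)
The minimum is 74.
One optimal route: HQ → W1 → X1 → H5 → G9 → P3 → N8 → HQ (or its reverse).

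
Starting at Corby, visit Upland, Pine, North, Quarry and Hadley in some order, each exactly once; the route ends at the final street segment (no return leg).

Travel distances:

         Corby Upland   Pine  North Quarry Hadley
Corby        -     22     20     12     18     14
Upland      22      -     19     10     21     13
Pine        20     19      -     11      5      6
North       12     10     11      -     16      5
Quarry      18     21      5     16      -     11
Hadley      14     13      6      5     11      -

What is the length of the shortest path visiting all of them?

There are 5! = 120 possible orderings.
Corby - Upland - Pine - North - Quarry - Hadley: 22+19+11+16+11 = 79
Corby - Upland - Pine - North - Hadley - Quarry: 22+19+11+5+11 = 68
Corby - Upland - Pine - Quarry - North - Hadley: 22+19+5+16+5 = 67
Corby - Upland - Pine - Quarry - Hadley - North: 22+19+5+11+5 = 62
Corby - Upland - Pine - Hadley - North - Quarry: 22+19+6+5+16 = 68
Corby - Upland - Pine - Hadley - Quarry - North: 22+19+6+11+16 = 74
Corby - Upland - North - Pine - Quarry - Hadley: 22+10+11+5+11 = 59
Corby - Upland - North - Pine - Hadley - Quarry: 22+10+11+6+11 = 60
Corby - Upland - North - Quarry - Pine - Hadley: 22+10+16+5+6 = 59
Corby - Upland - North - Quarry - Hadley - Pine: 22+10+16+11+6 = 65
Corby - Upland - North - Hadley - Pine - Quarry: 22+10+5+6+5 = 48
Corby - Upland - North - Hadley - Quarry - Pine: 22+10+5+11+5 = 53
Corby - Upland - Quarry - Pine - North - Hadley: 22+21+5+11+5 = 64
Corby - Upland - Quarry - Pine - Hadley - North: 22+21+5+6+5 = 59
… (106 more)
Corby - Quarry - Pine - Hadley - North - Upland: 18+5+6+5+10 = 44  ← best
The minimum is 44.
One shortest path: Corby → Quarry → Pine → Hadley → North → Upland.

Minimum one-way distance = 44.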